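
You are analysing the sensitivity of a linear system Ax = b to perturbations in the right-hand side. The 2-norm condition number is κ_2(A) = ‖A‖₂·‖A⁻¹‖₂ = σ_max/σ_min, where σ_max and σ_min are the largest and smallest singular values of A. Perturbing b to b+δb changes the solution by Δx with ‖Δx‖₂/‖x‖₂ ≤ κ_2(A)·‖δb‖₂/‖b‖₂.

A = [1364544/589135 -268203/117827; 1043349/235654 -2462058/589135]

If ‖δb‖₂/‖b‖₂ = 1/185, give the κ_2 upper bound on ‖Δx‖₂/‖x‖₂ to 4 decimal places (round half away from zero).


0.6459

form AᵀA = [119938926321/4803876100 -5710614777/240193805; -5710614777/240193805 27197407701/1200969025] with trace 10878885/228484 and determinant 22667121/142802500
eigenvalues of AᵀA: λ = (tr ± √(tr²−4·det))/2 = 4761/100, 4761/1428025
κ_2(A) = √(λ_max/λ_min) = √((4761/100) / (4761/1428025)) = 119.5000
bound on ‖Δx‖/‖x‖: κ·ε = 119.5000·1/185 = 0.6459


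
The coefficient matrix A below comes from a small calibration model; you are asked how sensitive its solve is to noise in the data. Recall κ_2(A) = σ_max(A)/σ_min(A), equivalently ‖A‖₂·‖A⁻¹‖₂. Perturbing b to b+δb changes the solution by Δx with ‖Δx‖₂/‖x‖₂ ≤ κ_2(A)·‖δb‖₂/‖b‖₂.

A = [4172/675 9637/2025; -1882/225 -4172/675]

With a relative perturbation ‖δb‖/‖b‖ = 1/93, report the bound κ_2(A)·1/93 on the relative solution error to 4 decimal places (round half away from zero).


1.1323

form AᵀA = [1971316/18225 4434836/54675; 4434836/54675 9980881/164025] with trace 1108909/6561 and determinant 16900/6561
eigenvalues of AᵀA: λ = (tr ± √(tr²−4·det))/2 = 169, 100/6561
so κ_2 = √(169 / (100/6561)) = 105.3000
bound on ‖Δx‖/‖x‖: κ·ε = 105.3000·1/93 = 1.1323


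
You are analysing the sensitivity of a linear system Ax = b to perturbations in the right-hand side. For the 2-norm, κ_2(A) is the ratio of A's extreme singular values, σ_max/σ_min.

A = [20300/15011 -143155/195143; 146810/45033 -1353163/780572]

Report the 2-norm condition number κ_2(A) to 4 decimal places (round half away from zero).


M = AᵀA = [25261986100/2027971089 -8981939155/1351980726; -8981939155/1351980726 12774815201/3605281936]. tr(M)=1796419081/112275216, det(M)=15625/7017201
λ_max, λ_min = (1796419081/112275216 ± √3227009239364884561/12605724127846656)/2 = 16, 15625/112275216
κ_2(A) = √(λ_max/λ_min) = √(16 / (15625/112275216)) = 339.0720

339.0720


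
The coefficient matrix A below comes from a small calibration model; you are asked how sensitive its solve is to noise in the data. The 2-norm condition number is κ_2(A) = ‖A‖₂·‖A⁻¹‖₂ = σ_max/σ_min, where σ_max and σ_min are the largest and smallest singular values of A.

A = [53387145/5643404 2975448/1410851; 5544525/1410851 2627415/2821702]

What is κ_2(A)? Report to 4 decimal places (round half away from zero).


211.7600

M = AᵀA = [19775475567225/188449755664 556172219295/23556219458; 556172219295/23556219458 250393330089/47112438916]. tr(M)=12359933901/112105744, det(M)=121550625/448422976
char-poly roots: 441/4 and 275625/112105744
κ_2(A) = √(λ_max/λ_min) = √((441/4) / (275625/112105744)) = 211.7600


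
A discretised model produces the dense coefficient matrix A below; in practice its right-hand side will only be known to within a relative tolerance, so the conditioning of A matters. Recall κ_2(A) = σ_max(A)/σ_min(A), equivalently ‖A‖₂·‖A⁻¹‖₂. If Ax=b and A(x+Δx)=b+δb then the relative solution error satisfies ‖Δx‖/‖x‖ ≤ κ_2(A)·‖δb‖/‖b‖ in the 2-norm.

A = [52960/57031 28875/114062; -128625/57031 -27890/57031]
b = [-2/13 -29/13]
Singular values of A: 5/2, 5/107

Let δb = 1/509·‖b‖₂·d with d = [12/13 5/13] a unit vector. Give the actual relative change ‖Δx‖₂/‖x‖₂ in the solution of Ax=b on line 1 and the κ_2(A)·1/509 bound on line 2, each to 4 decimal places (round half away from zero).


σ_max = 5/2, σ_min = 5/107
κ_2(A) = (5/2) / (5/107) = 53.5000
bound on ‖Δx‖/‖x‖: κ·ε = 53.5000·1/509 = 0.1051
solve Ax = b  →  x = [5.4780 -20.7024]
‖b‖₂ = 2.2361 and ‖x‖₂ = 21.4149
Δx = A⁻¹·δb where δb = 1/509·2.2361·d; ‖Δx‖ = 0.0940
dividing the unrounded norms, ‖Δx‖/‖x‖ = 0.0044
realised/bound (from unrounded values) ≈ 0.0418

0.0044
0.1051


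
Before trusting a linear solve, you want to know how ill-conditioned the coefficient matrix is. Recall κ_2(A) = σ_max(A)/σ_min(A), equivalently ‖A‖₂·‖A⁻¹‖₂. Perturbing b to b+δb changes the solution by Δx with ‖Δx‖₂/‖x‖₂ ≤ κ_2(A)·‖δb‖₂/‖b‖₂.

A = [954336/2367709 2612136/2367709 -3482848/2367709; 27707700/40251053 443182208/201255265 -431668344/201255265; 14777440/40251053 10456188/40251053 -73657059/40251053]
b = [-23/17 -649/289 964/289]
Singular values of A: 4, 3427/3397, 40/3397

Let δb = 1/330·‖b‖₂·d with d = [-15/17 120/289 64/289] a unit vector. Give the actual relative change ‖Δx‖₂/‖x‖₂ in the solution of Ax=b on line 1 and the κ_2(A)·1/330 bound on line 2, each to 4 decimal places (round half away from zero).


0.0128
1.0294

from the listed singular values, σ₁ = 4, σ_n = 40/3397
κ = σ_max/σ_min = 4/(40/3397) = 339.7000
worst-case relative error ≤ 339.7000 × 1/330 = 1.0294
solve Ax = b  →  x = [82.7988 -14.5036 12.7298]
‖b‖₂ = 4.2426 and ‖x‖₂ = 85.0179
re-solving with b+δb shifts x by Δx of norm 1.0918
relative error = 0.0128
tightness: 0.0128 against a bound of 1.0294 (unrounded ratio ≈ 0.0125)


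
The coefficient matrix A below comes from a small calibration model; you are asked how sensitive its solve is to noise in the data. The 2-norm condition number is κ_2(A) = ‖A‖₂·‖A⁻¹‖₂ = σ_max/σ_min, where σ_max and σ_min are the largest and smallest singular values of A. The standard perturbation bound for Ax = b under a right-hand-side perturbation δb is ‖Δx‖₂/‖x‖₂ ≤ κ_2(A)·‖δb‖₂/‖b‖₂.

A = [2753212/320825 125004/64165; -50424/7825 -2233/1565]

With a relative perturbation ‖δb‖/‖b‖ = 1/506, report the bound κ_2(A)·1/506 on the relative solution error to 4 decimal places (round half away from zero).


M = AᵀA = [474170116816/4117147225 21337508808/823429445; 21337508808/823429445 960318073/164685889]. tr(M)=296358161/2449225, det(M)=234256/2449225
solving λ² − 296358161/2449225·λ + 234256/2449225 = 0 gives λ = 121, 1936/2449225
σ_max=√121=11, σ_min=√(1936/2449225)=(44/1565) → κ = 391.2500
bound on ‖Δx‖/‖x‖: κ·ε = 391.2500·1/506 = 0.7732

0.7732


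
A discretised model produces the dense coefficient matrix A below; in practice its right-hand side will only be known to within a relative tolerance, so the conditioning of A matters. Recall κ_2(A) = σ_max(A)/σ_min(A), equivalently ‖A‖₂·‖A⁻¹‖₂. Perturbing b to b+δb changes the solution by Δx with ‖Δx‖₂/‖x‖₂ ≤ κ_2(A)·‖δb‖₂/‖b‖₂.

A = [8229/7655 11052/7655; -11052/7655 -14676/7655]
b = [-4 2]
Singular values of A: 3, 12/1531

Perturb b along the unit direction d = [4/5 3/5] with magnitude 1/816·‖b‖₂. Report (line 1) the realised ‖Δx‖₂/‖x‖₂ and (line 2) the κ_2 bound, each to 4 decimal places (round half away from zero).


0.0027
0.4691

largest singular value 3, smallest 12/1531
κ_2(A) = 3 / (12/1531) = 382.7500
κ_2(A)·‖δb‖/‖b‖ = 0.4691
solve Ax = b  →  x = [203.3333 -154.1667]
2-norm of b is 4.4721; of x, 255.1702
δb = ε·‖b‖·d = [0.0044 0.0033]; solving A·Δx = δb gives ‖Δx‖ = 0.6992
realised ‖Δx‖/‖x‖ = 0.0027
so the bound overstates the realised error by a factor of ≈ 171.1733 (computed from the unrounded values)


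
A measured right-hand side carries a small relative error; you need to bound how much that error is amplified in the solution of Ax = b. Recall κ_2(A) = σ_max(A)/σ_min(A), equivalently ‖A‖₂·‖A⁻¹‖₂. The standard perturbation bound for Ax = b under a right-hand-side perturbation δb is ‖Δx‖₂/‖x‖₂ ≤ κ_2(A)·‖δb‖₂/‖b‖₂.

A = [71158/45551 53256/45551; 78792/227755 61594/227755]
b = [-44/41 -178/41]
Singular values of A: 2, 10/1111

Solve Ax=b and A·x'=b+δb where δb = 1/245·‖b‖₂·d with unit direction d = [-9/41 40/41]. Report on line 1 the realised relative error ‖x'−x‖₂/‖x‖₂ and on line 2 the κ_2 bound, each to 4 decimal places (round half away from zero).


0.0046
0.9069

σ_max = 2, σ_min = 10/1111
condition number: 2 ÷ (10/1111) = 222.2000
worst-case relative error ≤ 222.2000 × 1/245 = 0.9069
solve Ax = b  →  x = [265.8400 -356.1200]
‖b‖ = 4.4721, ‖x‖ = 444.4011
δb = ε·‖b‖·d = [-0.0040 0.0178]; solving A·Δx = δb gives ‖Δx‖ = 2.0280
relative error = 0.0046
realised/bound (from unrounded values) ≈ 0.0050


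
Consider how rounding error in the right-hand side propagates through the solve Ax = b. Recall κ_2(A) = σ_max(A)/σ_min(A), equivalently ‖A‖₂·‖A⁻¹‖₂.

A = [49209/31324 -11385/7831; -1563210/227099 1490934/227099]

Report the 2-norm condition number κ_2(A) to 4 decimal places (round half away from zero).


310.3750

AᵀA = [24470262441/490888336 -5826137625/122722084; -5826137625/122722084 1387205901/30680521]; tr = 55488177/583696, det = 13689/145924
solving λ² − 55488177/583696·λ + 13689/145924 = 0 gives λ = 1521/16, 36/36481
so κ_2 = √((1521/16) / (36/36481)) = 310.3750


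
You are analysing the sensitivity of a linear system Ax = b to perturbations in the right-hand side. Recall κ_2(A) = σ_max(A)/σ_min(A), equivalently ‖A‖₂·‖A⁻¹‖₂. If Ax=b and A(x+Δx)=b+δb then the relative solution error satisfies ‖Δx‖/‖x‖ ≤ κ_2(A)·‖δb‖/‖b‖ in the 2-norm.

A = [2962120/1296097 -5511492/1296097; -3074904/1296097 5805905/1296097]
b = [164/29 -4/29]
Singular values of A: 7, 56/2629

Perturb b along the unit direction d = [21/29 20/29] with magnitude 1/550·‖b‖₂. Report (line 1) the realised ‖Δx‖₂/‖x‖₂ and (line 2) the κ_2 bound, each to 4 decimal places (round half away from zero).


σ_max = 7, σ_min = 56/2629
κ_2(A) = 7 / (56/2629) = 328.6250
κ_2(A)·‖δb‖/‖b‖ = 0.5975
solve Ax = b  →  x = [165.9622 87.8655]
‖b‖ = 5.6569, ‖x‖ = 187.7866
δb = ε·‖b‖·d = [0.0074 0.0071]; solving A·Δx = δb gives ‖Δx‖ = 0.4829
realised ‖Δx‖/‖x‖ = 0.0026
tightness: 0.0026 against a bound of 0.5975 (unrounded ratio ≈ 0.0043)

0.0026
0.5975


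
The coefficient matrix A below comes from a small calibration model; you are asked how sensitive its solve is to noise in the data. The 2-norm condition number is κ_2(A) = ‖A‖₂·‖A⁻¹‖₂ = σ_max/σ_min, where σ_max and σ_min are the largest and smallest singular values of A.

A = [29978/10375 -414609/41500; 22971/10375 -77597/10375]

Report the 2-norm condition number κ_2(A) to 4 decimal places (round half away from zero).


332.0000

M = AᵀA = [57053893/4305625 -391181427/8611250; -391181427/8611250 10729653337/68890000]. tr(M)=18628025/110224, det(M)=28561/110224
char-poly roots: 169 and 169/110224
κ = σ_max/σ_min = 13/(13/332) = 332.0000


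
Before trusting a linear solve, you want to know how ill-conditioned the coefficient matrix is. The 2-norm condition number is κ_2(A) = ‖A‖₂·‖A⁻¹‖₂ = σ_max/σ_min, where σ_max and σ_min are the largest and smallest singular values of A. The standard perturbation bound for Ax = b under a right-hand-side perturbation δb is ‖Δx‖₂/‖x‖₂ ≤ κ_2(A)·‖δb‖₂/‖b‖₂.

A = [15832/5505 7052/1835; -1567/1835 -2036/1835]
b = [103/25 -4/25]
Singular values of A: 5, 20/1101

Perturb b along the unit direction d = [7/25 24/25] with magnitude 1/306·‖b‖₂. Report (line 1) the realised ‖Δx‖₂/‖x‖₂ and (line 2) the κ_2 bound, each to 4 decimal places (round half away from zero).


0.0135
0.8995

largest singular value 5, smallest 20/1101
condition number: 5 ÷ (20/1101) = 275.2500
perturbation bound = 275.2500·1/306 = 0.8995
solve Ax = b  →  x = [-43.5600 33.6700]
2-norm of b is 4.1231; of x, 55.0558
with δb = [0.0038 0.0129], A·Δx = δb → ‖Δx‖ = 0.7418
dividing the unrounded norms, ‖Δx‖/‖x‖ = 0.0135
tightness: 0.0135 against a bound of 0.8995 (unrounded ratio ≈ 0.0150)


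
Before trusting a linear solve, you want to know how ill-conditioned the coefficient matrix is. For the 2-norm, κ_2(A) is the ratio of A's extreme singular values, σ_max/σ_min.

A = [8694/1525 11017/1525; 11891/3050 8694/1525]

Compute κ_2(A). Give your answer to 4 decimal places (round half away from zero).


30.5000

form AᵀA = [17749537/372100 5898879/93025; 5898879/93025 7878397/93025] with trace 1970525/14884 and determinant 279841/14884
eigenvalues of AᵀA: λ = (tr ± √(tr²−4·det))/2 = 529/4, 529/3721
κ_2(A) = √(λ_max/λ_min) = √((529/4) / (529/3721)) = 30.5000


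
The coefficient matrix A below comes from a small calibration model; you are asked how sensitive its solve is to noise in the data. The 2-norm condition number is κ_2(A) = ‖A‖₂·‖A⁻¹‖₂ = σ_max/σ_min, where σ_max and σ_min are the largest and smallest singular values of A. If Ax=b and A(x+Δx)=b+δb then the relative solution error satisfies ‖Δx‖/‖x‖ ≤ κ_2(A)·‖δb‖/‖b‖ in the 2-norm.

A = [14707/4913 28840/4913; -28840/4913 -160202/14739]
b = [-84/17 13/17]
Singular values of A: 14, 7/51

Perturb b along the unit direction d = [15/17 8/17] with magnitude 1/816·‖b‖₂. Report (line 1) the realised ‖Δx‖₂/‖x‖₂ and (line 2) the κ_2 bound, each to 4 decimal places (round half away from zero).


0.0015
0.1250

largest singular value 14, smallest 7/51
κ = σ_max/σ_min = 14/(7/51) = 102.0000
perturbation bound = 102.0000·1/816 = 0.1250
solve Ax = b  →  x = [25.6134 -13.9034]
‖b‖₂ = 5.0000 and ‖x‖₂ = 29.1436
re-solving with b+δb shifts x by Δx of norm 0.0446
dividing the unrounded norms, ‖Δx‖/‖x‖ = 0.0015
realised/bound (from unrounded values) ≈ 0.0123


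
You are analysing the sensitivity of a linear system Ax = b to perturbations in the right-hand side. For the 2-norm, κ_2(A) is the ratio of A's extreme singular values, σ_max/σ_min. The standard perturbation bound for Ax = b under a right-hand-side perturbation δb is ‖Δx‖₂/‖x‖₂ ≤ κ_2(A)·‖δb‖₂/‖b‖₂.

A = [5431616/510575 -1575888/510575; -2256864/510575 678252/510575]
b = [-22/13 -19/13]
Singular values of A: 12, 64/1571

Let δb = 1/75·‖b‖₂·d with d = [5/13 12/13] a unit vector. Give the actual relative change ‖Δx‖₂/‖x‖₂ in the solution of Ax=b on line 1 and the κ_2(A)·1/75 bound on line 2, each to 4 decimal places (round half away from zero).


0.0149
3.9275

from the listed singular values, σ₁ = 12, σ_n = 64/1571
condition number: 12 ÷ (64/1571) = 294.5625
bound on ‖Δx‖/‖x‖: κ·ε = 294.5625·1/75 = 3.9275
solve Ax = b  →  x = [-13.8263 -47.1067]
2-norm of b is 2.2361; of x, 49.0938
δb = ε·‖b‖·d = [0.0115 0.0275]; solving A·Δx = δb gives ‖Δx‖ = 0.7318
relative error = 0.0149
so the bound overstates the realised error by a factor of ≈ 263.4651 (computed from the unrounded values)


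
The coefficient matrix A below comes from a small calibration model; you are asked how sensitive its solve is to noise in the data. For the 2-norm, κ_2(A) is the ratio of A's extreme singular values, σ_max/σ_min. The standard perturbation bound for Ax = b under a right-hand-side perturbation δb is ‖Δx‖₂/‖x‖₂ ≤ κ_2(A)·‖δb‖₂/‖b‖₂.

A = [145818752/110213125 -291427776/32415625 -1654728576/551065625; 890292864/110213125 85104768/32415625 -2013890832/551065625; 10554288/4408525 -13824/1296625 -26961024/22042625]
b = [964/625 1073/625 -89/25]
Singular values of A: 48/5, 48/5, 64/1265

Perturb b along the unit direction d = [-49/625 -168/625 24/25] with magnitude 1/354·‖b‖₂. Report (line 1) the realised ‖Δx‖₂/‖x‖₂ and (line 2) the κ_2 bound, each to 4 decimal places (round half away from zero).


0.0030
0.5360

from the listed singular values, σ₁ = 48/5, σ_n = 64/1265
κ_2(A) = (48/5) / (64/1265) = 189.7500
κ_2(A)·‖δb‖/‖b‖ = 0.5360
solve Ax = b  →  x = [-36.2173 17.2536 -68.1287]
‖b‖₂ = 4.2426 and ‖x‖₂ = 79.0626
re-solving with b+δb shifts x by Δx of norm 0.2369
dividing the unrounded norms, ‖Δx‖/‖x‖ = 0.0030
so the bound overstates the realised error by a factor of ≈ 178.8983 (computed from the unrounded values)


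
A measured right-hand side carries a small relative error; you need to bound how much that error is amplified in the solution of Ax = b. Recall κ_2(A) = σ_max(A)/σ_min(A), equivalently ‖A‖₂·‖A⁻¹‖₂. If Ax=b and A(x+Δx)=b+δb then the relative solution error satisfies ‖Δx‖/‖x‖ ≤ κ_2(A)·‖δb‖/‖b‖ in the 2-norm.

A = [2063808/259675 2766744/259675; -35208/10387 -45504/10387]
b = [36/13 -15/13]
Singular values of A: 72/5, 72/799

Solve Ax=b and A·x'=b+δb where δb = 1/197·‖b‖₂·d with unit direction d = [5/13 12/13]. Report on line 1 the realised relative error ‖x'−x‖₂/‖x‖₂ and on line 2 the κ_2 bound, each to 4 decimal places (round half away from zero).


from the listed singular values, σ₁ = 72/5, σ_n = 72/799
condition number: (72/5) ÷ (72/799) = 159.8000
worst-case relative error ≤ 159.8000 × 1/197 = 0.8112
solve Ax = b  →  x = [0.1250 0.1667]
2-norm of b is 3.0000; of x, 0.2083
δb = ε·‖b‖·d = [0.0059 0.0141]; solving A·Δx = δb gives ‖Δx‖ = 0.1690
realised ‖Δx‖/‖x‖ = 0.8112
so the bound is sharp here: realised error equals the bound

0.8112
0.8112


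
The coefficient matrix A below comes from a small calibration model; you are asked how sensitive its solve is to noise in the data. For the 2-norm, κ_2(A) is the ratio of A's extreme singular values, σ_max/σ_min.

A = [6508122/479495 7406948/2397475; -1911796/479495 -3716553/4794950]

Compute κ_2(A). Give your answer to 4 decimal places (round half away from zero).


M = AᵀA = [1840424636500/9196618201 414063734490/9196618201; 414063734490/9196618201 373222849441/36786472804]. tr(M)=4601380961/21883684, det(M)=17682025/5470921
λ_max, λ_min = (4601380961/21883684 ± √21166515582692001921/478895625411856)/2 = 841/4, 84100/5470921
κ = σ_max/σ_min = (29/2)/(290/2339) = 116.9500

116.9500


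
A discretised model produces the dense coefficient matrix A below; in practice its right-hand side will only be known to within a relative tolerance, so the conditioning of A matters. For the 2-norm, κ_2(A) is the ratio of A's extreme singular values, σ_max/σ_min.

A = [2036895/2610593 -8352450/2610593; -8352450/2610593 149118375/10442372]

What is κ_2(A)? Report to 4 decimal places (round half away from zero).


M = AᵀA = [43969281525/4054250929 -390706729875/8108501858; -390706729875/8108501858 13892031230625/64868014864]. tr(M)=8682653025/38588944, det(M)=31640625/38588944
solving λ² − 8682653025/38588944·λ + 31640625/38588944 = 0 gives λ = 225, 140625/38588944
so κ_2 = √(225 / (140625/38588944)) = 248.4800

248.4800


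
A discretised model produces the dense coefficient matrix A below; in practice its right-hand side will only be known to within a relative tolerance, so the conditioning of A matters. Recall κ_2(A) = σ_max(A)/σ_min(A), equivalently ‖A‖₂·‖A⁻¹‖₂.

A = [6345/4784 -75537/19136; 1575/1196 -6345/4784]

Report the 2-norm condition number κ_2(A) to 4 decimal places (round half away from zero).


form AᵀA = [6149925/1760512 -49167405/7042048; -49167405/7042048 488460213/28168192] with trace 45143001/2166784 and determinant 102515625/8667136
λ_max, λ_min = (45143001/2166784 ± √1815761323286001/4694952902656)/2 = 81/4, 1265625/2166784
σ_max=√(81/4)=(9/2), σ_min=√(1265625/2166784)=(1125/1472) → κ = 5.8880

5.8880


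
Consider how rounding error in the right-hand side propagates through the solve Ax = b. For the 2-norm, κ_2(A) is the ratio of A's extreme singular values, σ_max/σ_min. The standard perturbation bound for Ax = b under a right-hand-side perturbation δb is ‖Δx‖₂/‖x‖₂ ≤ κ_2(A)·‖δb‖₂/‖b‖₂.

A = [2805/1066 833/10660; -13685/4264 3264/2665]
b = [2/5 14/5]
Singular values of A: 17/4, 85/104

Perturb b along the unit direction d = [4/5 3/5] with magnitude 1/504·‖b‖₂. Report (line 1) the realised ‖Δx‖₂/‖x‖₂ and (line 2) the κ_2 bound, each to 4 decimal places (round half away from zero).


0.0028
0.0103

σ_max = 17/4, σ_min = 85/104
κ = σ_max/σ_min = (17/4)/(85/104) = 5.2000
perturbation bound = 5.2000·1/504 = 0.0103
solve Ax = b  →  x = [0.0780 2.4907]
‖b‖₂ = 2.8284 and ‖x‖₂ = 2.4919
Δx = A⁻¹·δb where δb = 1/504·2.8284·d; ‖Δx‖ = 0.0069
realised ‖Δx‖/‖x‖ = 0.0028
so the bound overstates the realised error by a factor of ≈ 3.7443 (computed from the unrounded values)


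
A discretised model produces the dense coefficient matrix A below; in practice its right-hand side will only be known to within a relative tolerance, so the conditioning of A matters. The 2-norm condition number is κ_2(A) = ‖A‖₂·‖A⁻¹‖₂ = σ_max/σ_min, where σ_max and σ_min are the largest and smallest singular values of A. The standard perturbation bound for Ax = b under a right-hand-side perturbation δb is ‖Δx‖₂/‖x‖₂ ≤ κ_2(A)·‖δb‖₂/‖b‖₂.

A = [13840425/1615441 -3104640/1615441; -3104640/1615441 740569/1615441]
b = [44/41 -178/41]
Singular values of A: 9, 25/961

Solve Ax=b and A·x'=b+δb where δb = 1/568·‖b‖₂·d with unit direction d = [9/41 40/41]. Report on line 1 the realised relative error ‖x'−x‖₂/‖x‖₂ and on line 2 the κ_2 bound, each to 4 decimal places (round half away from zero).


from the listed singular values, σ₁ = 9, σ_n = 25/961
condition number: 9 ÷ (25/961) = 345.9600
perturbation bound = 345.9600·1/568 = 0.6091
solve Ax = b  →  x = [-33.5354 -150.0585]
2-norm of b is 4.4721; of x, 153.7602
with δb = [0.0017 0.0077], A·Δx = δb → ‖Δx‖ = 0.3027
dividing the unrounded norms, ‖Δx‖/‖x‖ = 0.0020
realised/bound (from unrounded values) ≈ 0.0032

0.0020
0.6091


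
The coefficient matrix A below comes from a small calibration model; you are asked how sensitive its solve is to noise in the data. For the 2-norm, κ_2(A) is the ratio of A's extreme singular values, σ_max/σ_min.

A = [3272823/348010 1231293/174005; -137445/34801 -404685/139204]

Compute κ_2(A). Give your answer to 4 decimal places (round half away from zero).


267.7000

M = AᵀA = [74559072141/716632900 55918084887/716632900; 55918084887/716632900 167760757161/2866531600]. tr(M)=18639881829/114661264, det(M)=169130025/458645056
λ_max, λ_min = (18639881829/114661264 ± √347425801936637533641/13147205462077696)/2 = 2601/16, 65025/28665316
κ = σ_max/σ_min = (51/4)/(255/5354) = 267.7000


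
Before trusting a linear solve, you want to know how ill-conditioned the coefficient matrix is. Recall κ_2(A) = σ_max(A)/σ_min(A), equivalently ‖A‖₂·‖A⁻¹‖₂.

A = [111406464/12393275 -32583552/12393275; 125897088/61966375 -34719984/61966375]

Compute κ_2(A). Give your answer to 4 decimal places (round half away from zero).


302.2750

AᵀA = [194012541517824/2284254390625 -56586319276032/2284254390625; -56586319276032/2284254390625 16506647122176/2284254390625]; tr = 336830701824/3654807025, det = 339738624/3654807025
eigenvalues of AᵀA: λ = (tr ± √(tr²−4·det))/2 = 2304/25, 147456/146192281
κ = σ_max/σ_min = (48/5)/(384/12091) = 302.2750


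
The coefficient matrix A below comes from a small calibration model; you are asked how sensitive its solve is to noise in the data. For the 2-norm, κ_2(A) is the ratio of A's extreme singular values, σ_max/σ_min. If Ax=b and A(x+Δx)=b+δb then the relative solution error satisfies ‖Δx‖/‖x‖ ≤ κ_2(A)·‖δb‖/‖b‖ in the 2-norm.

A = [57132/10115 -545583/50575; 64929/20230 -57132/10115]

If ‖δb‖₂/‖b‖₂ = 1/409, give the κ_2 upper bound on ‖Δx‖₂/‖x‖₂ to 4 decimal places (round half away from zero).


M = AᵀA = [59764833/1416100 -139944834/1770125; -139944834/1770125 1312326801/8850625]. tr(M)=23333661/122500, det(M)=22667121/3062500
char-poly roots: 4761/25 and 4761/122500
so κ_2 = √((4761/25) / (4761/122500)) = 70.0000
worst-case relative error ≤ 70.0000 × 1/409 = 0.1711

0.1711


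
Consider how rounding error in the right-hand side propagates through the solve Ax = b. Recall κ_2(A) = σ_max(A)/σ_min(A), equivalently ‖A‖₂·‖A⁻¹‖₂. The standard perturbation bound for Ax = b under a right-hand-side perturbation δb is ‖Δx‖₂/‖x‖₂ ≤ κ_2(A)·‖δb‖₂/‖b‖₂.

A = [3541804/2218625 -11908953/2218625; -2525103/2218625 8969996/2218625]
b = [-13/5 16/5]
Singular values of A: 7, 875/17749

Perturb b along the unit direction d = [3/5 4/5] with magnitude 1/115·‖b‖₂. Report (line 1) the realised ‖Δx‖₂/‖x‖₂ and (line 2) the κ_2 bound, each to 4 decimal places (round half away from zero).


0.0358
1.2347

σ_max = 7, σ_min = 875/17749
κ = σ_max/σ_min = 7/(875/17749) = 141.9920
perturbation bound = 141.9920·1/115 = 1.2347
solve Ax = b  →  x = [19.3132 6.2283]
‖b‖ = 4.1231, ‖x‖ = 20.2926
δb = ε·‖b‖·d = [0.0215 0.0287]; solving A·Δx = δb gives ‖Δx‖ = 0.7273
relative error = 0.0358
so the bound overstates the realised error by a factor of ≈ 34.4518 (computed from the unrounded values)


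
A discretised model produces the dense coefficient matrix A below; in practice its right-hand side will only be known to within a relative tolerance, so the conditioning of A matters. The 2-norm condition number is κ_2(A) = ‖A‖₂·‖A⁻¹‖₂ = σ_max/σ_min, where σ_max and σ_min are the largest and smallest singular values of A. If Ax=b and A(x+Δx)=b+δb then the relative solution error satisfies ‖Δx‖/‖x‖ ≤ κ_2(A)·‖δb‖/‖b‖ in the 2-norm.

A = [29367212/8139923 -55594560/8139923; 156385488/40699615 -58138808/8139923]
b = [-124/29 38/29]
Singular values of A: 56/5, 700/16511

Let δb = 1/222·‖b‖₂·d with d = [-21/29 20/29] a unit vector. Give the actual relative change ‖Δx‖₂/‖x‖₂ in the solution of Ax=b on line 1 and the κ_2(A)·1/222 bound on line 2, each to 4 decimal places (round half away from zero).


σ_max = 56/5, σ_min = 700/16511
κ = σ_max/σ_min = (56/5)/(700/16511) = 264.1760
bound on ‖Δx‖/‖x‖: κ·ε = 264.1760·1/222 = 1.1900
solve Ax = b  →  x = [83.1647 44.5569]
‖b‖₂ = 4.4721 and ‖x‖₂ = 94.3487
Δx = A⁻¹·δb where δb = 1/222·4.4721·d; ‖Δx‖ = 0.4752
relative error = 0.0050
so the bound overstates the realised error by a factor of ≈ 236.2866 (computed from the unrounded values)

0.0050
1.1900


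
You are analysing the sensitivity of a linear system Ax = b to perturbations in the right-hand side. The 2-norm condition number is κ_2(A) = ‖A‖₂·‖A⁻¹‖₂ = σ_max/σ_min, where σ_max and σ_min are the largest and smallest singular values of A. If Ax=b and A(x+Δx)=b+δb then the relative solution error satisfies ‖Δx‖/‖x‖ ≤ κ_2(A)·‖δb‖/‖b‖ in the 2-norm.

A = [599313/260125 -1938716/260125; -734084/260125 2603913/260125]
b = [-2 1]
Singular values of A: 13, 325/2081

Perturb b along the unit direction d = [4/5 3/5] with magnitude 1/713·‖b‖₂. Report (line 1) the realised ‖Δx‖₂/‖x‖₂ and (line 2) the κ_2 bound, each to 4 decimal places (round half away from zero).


from the listed singular values, σ₁ = 13, σ_n = 325/2081
condition number: 13 ÷ (325/2081) = 83.2400
bound on ‖Δx‖/‖x‖: κ·ε = 83.2400·1/713 = 0.1167
solve Ax = b  →  x = [-6.1900 -1.6452]
‖b‖ = 2.2361, ‖x‖ = 6.4049
δb = ε·‖b‖·d = [0.0025 0.0019]; solving A·Δx = δb gives ‖Δx‖ = 0.0201
realised ‖Δx‖/‖x‖ = 0.0031
so the bound overstates the realised error by a factor of ≈ 37.2368 (computed from the unrounded values)

0.0031
0.1167


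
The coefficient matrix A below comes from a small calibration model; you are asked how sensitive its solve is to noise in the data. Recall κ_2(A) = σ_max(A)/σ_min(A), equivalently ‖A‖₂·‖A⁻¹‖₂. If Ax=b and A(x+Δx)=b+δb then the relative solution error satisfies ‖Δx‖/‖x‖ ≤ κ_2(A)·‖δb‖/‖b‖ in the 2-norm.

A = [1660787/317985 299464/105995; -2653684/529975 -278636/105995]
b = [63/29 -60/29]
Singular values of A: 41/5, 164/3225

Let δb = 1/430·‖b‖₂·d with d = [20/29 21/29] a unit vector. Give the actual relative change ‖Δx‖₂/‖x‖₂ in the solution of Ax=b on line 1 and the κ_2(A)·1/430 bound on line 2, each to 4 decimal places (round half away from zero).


0.3750
0.3750

from the listed singular values, σ₁ = 41/5, σ_n = 164/3225
condition number: (41/5) ÷ (164/3225) = 161.2500
κ_2(A)·‖δb‖/‖b‖ = 0.3750
solve Ax = b  →  x = [0.3228 0.1722]
2-norm of b is 3.0000; of x, 0.3659
δb = ε·‖b‖·d = [0.0048 0.0051]; solving A·Δx = δb gives ‖Δx‖ = 0.1372
realised ‖Δx‖/‖x‖ = 0.3750
so the bound is sharp here: realised error equals the bound


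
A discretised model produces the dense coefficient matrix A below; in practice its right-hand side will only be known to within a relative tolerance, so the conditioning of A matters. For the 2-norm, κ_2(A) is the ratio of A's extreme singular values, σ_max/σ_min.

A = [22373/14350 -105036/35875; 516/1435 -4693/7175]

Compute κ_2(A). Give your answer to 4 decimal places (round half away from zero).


350.0000

AᵀA = [313609/122500 -734994/153125; -734994/153125 6890641/765625]; tr = 35402789/3062500, det = 83521/76562500
char-poly roots: 289/25 and 289/3062500
κ_2(A) = √(λ_max/λ_min) = √((289/25) / (289/3062500)) = 350.0000


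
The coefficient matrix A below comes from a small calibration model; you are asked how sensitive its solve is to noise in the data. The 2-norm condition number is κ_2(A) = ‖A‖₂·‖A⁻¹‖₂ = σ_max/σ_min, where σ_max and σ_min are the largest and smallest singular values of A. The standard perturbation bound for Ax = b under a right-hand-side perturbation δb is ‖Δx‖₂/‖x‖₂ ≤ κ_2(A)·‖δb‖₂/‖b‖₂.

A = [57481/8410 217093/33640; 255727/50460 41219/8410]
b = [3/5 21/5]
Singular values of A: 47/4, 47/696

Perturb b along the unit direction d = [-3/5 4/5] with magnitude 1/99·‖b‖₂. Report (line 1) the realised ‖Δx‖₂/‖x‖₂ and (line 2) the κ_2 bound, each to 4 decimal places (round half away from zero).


0.0143
1.7576

largest singular value 47/4, smallest 47/696
condition number: (47/4) ÷ (47/696) = 174.0000
bound on ‖Δx‖/‖x‖: κ·ε = 174.0000·1/99 = 1.7576
solve Ax = b  →  x = [-30.4534 32.3463]
‖b‖₂ = 4.2426 and ‖x‖₂ = 44.4263
Δx = A⁻¹·δb where δb = 1/99·4.2426·d; ‖Δx‖ = 0.6346
realised ‖Δx‖/‖x‖ = 0.0143
realised/bound (from unrounded values) ≈ 0.0081


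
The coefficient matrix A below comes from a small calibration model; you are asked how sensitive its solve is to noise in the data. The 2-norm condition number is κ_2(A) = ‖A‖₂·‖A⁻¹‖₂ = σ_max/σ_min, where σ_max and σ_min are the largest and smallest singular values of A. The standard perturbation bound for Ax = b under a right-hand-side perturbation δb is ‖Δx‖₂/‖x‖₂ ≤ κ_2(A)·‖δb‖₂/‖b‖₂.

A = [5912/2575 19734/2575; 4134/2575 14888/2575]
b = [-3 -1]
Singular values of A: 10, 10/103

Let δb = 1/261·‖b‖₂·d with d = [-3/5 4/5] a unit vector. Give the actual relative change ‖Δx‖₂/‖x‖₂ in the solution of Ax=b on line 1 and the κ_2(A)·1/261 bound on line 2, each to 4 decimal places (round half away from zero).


0.0121
0.3946

from the listed singular values, σ₁ = 10, σ_n = 10/103
κ = σ_max/σ_min = 10/(10/103) = 103.0000
perturbation bound = 103.0000·1/261 = 0.3946
solve Ax = b  →  x = [-9.9720 2.5960]
‖b‖₂ = 3.1623 and ‖x‖₂ = 10.3044
Δx = A⁻¹·δb where δb = 1/261·3.1623·d; ‖Δx‖ = 0.1248
realised ‖Δx‖/‖x‖ = 0.0121
so the bound overstates the realised error by a factor of ≈ 32.5853 (computed from the unrounded values)


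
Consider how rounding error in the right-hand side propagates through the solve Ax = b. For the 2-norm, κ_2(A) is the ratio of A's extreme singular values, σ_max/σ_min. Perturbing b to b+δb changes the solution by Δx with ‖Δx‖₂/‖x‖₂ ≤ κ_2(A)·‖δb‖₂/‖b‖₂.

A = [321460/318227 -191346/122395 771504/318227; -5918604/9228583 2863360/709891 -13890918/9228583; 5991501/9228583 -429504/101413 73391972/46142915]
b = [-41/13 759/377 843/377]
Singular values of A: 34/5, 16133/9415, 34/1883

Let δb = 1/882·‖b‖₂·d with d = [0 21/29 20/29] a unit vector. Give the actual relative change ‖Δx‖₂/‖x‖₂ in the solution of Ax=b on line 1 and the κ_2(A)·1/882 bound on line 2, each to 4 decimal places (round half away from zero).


0.0016
0.4270

from the listed singular values, σ₁ = 34/5, σ_n = 34/1883
κ = σ_max/σ_min = (34/5)/(34/1883) = 376.6000
κ_2(A)·‖δb‖/‖b‖ = 0.4270
solve Ax = b  →  x = [-153.9873 -0.6941 62.4129]
2-norm of b is 4.3589; of x, 166.1563
with δb = [0.0000 0.0036 0.0034], A·Δx = δb → ‖Δx‖ = 0.2737
dividing the unrounded norms, ‖Δx‖/‖x‖ = 0.0016
so the bound overstates the realised error by a factor of ≈ 259.2084 (computed from the unrounded values)


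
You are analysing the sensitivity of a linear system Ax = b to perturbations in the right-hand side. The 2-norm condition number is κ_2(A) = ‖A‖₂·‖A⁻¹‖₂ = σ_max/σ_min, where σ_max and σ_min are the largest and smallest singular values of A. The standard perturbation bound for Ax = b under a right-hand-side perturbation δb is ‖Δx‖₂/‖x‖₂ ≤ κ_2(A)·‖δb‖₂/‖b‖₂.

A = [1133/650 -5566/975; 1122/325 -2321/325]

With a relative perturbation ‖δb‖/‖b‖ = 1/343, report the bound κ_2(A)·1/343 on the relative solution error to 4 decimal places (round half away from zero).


AᵀA = [252769/16900 -17545/507; -17545/507 3178549/38025]; tr = 88693/900, det = 131769/2500
λ_max, λ_min = (88693/900 ± √12313081/1296)/2 = 9801/100, 121/225
σ_max=√(9801/100)=(99/10), σ_min=√(121/225)=(11/15) → κ = 13.5000
bound on ‖Δx‖/‖x‖: κ·ε = 13.5000·1/343 = 0.0394

0.0394


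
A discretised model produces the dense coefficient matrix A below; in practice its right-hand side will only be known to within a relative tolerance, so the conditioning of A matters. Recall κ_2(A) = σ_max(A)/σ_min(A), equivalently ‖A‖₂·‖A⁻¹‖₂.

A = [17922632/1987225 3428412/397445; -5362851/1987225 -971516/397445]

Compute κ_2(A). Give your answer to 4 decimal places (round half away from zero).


AᵀA = [559969453849/6318501121 533250097380/6318501121; 533250097380/6318501121 507914087200/6318501121]; tr = 1269778289/7513081, det = 11424400/7513081
λ_max, λ_min = (1269778289/7513081 ± √1611993573445461921/56446386112561)/2 = 169, 67600/7513081
κ_2(A) = √(λ_max/λ_min) = √(169 / (67600/7513081)) = 137.0500

137.0500


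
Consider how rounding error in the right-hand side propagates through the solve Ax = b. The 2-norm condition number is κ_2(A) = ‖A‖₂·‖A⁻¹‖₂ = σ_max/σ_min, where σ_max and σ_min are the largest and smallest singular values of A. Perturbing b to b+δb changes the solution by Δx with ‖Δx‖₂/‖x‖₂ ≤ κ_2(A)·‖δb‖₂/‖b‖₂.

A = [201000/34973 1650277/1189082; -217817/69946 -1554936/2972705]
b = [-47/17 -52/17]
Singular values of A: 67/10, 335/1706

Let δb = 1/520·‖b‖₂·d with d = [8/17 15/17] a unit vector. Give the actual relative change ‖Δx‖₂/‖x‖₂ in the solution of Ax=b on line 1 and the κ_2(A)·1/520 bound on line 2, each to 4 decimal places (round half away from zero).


largest singular value 67/10, smallest 335/1706
κ_2(A) = (67/10) / (335/1706) = 34.1200
bound on ‖Δx‖/‖x‖: κ·ε = 34.1200·1/520 = 0.0656
solve Ax = b  →  x = [4.3259 -19.9061]
‖b‖₂ = 4.1231 and ‖x‖₂ = 20.3707
with δb = [0.0037 0.0070], A·Δx = δb → ‖Δx‖ = 0.0404
dividing the unrounded norms, ‖Δx‖/‖x‖ = 0.0020
realised/bound (from unrounded values) ≈ 0.0302

0.0020
0.0656


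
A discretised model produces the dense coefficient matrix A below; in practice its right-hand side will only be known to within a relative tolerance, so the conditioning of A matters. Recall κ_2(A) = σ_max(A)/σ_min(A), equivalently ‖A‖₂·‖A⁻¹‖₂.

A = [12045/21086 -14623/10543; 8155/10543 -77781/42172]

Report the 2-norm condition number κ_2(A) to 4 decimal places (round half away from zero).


AᵀA = [411098125/444619396 -986572125/444619396; -986572125/444619396 9471198025/1778477584]; tr = 65772725/10523536, det = 15625/42094144
char-poly roots: 25/4 and 625/10523536
κ_2(A) = √(λ_max/λ_min) = √((25/4) / (625/10523536)) = 324.4000

324.4000


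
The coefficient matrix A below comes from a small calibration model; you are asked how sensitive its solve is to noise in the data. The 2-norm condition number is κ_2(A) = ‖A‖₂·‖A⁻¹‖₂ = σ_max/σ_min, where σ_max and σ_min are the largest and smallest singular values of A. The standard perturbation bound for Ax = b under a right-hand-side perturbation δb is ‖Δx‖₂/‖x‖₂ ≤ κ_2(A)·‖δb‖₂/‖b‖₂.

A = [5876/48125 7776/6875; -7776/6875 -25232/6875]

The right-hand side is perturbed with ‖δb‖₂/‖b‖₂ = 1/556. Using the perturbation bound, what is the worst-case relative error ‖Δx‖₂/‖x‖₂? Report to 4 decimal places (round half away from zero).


0.0346

AᵀA = [4795792/3705625 2270592/529375; 2270592/529375 1115392/75625]; tr = 95120/5929, det = 4096/5929
eigenvalues of AᵀA: λ = (tr ± √(tr²−4·det))/2 = 16, 256/5929
σ_max=√16=4, σ_min=√(256/5929)=(16/77) → κ = 19.2500
κ_2(A)·‖δb‖/‖b‖ = 0.0346


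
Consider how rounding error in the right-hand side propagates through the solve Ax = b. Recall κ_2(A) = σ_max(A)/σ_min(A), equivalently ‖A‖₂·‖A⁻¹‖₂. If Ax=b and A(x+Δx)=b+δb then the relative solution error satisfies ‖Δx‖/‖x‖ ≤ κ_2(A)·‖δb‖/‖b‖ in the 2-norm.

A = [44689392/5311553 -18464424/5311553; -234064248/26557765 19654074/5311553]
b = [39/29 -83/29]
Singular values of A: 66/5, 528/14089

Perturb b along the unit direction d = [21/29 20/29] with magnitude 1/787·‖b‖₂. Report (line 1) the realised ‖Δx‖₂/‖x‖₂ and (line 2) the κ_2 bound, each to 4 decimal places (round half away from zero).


largest singular value 66/5, smallest 528/14089
κ = σ_max/σ_min = (66/5)/(528/14089) = 352.2250
worst-case relative error ≤ 352.2250 × 1/787 = 0.4476
solve Ax = b  →  x = [-10.0532 -24.7185]
‖b‖ = 3.1623, ‖x‖ = 26.6847
δb = ε·‖b‖·d = [0.0029 0.0028]; solving A·Δx = δb gives ‖Δx‖ = 0.1072
dividing the unrounded norms, ‖Δx‖/‖x‖ = 0.0040
tightness: 0.0040 against a bound of 0.4476 (unrounded ratio ≈ 0.0090)

0.0040
0.4476


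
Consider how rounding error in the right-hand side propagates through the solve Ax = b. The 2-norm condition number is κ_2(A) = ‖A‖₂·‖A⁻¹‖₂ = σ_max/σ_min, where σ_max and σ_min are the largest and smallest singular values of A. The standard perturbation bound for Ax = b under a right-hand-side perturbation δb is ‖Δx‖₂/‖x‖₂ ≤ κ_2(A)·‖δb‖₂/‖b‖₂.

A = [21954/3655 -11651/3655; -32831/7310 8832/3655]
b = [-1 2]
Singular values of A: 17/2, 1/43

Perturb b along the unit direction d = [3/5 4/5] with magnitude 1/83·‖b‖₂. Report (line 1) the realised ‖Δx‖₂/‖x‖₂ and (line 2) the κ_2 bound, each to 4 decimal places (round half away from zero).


0.0269
4.4036

σ_max = 17/2, σ_min = 1/43
condition number: (17/2) ÷ (1/43) = 365.5000
worst-case relative error ≤ 365.5000 × 1/83 = 4.4036
solve Ax = b  →  x = [20.0277 38.0519]
2-norm of b is 2.2361; of x, 43.0006
Δx = A⁻¹·δb where δb = 1/83·2.2361·d; ‖Δx‖ = 1.1584
realised ‖Δx‖/‖x‖ = 0.0269
tightness: 0.0269 against a bound of 4.4036 (unrounded ratio ≈ 0.0061)
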